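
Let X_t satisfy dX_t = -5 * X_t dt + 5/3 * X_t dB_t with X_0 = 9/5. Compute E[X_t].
E[X_t] = 9*exp(-5*t)/5

For GBM dX = mu X dt + sigma X dB with X_0 = x_0, apply Itô to Y = log X: dY = (mu - sigma^2/2) dt + sigma dB, so Y_t = log(x_0) + (mu - sigma^2/2) t + sigma B_t and hence X_t = x_0 * exp((mu - sigma^2/2) t + sigma B_t).
With mu = -5, sigma = 5/3, x_0 = 9/5, this gives:
  X_t = 9/5 * exp((-115/18) * t + (5/3) * B_t).
Since sigma*B_t ~ Normal(0, sigma^2 t), E[exp(sigma*B_t)] = exp(sigma^2 t / 2); so E[X_t] = x_0 * exp((mu - sigma^2/2) t) * exp(sigma^2 t / 2) = x_0 * exp(mu t) = 9*exp(-5*t)/5.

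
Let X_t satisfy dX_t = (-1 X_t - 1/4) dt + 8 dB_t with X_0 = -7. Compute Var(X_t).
Var(X_t) = 32 - 32*exp(-2*t)

The variance V(t) = Var(X_t) satisfies V'(t) = 2 a V(t) + c^2 with V(0) = 0 (drift coefficient is linear in X, diffusion is constant). With a = -1, c = 8, the solution is
  V(t) = (c^2 / (2 a)) * (exp(2 a t) - 1)
       = (8^2 / (2*(-1))) * (exp((-2) t) - 1)
       = 32 - 32*exp(-2*t).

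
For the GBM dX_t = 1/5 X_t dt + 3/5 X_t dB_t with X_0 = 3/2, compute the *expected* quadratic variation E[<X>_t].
E[<X>_t] = 81*exp(19*t/25)/76 - 81/76

<X>_t = int_0^t ((3/5) * X_s)^2 ds. Taking expectation inside the integral: E[<X>_t] = (3/5)^2 * int_0^t E[X_s^2] ds. For GBM, E[X_s^2] = x_0^2 * exp((2 mu + sigma^2) s). Integrating:
  E[<X>_t] = (3/5)^2 * (3/2)^2 * (exp((2*(1/5) + (3/5)^2) t) - 1) / (2*(1/5) + (3/5)^2)
           = (3/5)^2 * (3/2)^2 * (exp((19/25) t) - 1) / (19/25) = 81*exp(19*t/25)/76 - 81/76.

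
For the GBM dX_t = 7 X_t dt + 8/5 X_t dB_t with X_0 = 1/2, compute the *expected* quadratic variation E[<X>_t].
E[<X>_t] = 8*exp(414*t/25)/207 - 8/207

<X>_t = int_0^t ((8/5) * X_s)^2 ds. Taking expectation inside the integral: E[<X>_t] = (8/5)^2 * int_0^t E[X_s^2] ds. For GBM, E[X_s^2] = x_0^2 * exp((2 mu + sigma^2) s). Integrating:
  E[<X>_t] = (8/5)^2 * (1/2)^2 * (exp((2*7 + (8/5)^2) t) - 1) / (2*7 + (8/5)^2)
           = (8/5)^2 * (1/2)^2 * (exp((414/25) t) - 1) / (414/25) = 8*exp(414*t/25)/207 - 8/207.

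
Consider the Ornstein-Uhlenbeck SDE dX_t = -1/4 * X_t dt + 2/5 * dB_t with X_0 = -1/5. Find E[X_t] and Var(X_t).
E[X_t] = -exp(-t/4)/5; Var(X_t) = 8/25 - 8*exp(-t/2)/25

The OU SDE dX = -theta X dt + sigma dB admits the integrating factor exp(theta t): d(exp(theta t) X_t) = sigma exp(theta t) dB_t. Integrating from 0 to t:
  X_t = x_0 * exp(-theta t) + sigma * int_0^t exp(-theta (t-s)) dB_s.
The Itô integral has mean 0 and (by the Itô isometry) variance sigma^2 * int_0^t exp(-2 theta (t - s)) ds = sigma^2 * (1 - exp(-2 theta t)) / (2 theta).
With theta = 1/4, sigma = 2/5, x_0 = -1/5:
  E[X_t] = -1/5 * exp(-1/4 t) = -exp(-t/4)/5
  Var(X_t) = (2/5)^2 * (1 - exp(-2*1/4 t)) / (2 * 1/4) = 8/25 - 8*exp(-t/2)/25.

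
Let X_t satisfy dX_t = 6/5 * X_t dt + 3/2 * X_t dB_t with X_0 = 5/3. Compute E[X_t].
E[X_t] = 5*exp(6*t/5)/3

For GBM dX = mu X dt + sigma X dB with X_0 = x_0, apply Itô to Y = log X: dY = (mu - sigma^2/2) dt + sigma dB, so Y_t = log(x_0) + (mu - sigma^2/2) t + sigma B_t and hence X_t = x_0 * exp((mu - sigma^2/2) t + sigma B_t).
With mu = 6/5, sigma = 3/2, x_0 = 5/3, this gives:
  X_t = 5/3 * exp((3/40) * t + (3/2) * B_t).
Since sigma*B_t ~ Normal(0, sigma^2 t), E[exp(sigma*B_t)] = exp(sigma^2 t / 2); so E[X_t] = x_0 * exp((mu - sigma^2/2) t) * exp(sigma^2 t / 2) = x_0 * exp(mu t) = 5*exp(6*t/5)/3.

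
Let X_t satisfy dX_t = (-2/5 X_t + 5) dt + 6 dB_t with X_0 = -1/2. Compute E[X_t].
E[X_t] = 25/2 - 13*exp(-2*t/5)

Taking expectations and using E[dB_t] = 0, the mean m(t) = E[X_t] satisfies the ODE m'(t) = a m(t) + b with m(0) = x_0. With a = -2/5, b = 5, x_0 = -1/2, the solution is
  m(t) = x_0 * exp(a t) + (b/a) * (exp(a t) - 1)
       = (-1/2) * exp((-2/5) t) + (5/(-2/5)) * (exp((-2/5) t) - 1)
       = 25/2 - 13*exp(-2*t/5).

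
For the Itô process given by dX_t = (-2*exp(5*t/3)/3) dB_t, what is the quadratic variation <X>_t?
<X>_t = 2*exp(10*t/3)/15 - 2/15

For an Itô process dX_t = a(t) dt + b(t) dB_t, the quadratic variation is <X>_t = int_0^t b(s)^2 ds (the drift term does not contribute). Here b(s) = -2*exp(5*s/3)/3, so
  b(s)^2 = 4*exp(10*s/3)/9.
Integrating from 0 to t:
  <X>_t = int_0^t (4*exp(10*s/3)/9) ds = 2*exp(10*t/3)/15 - 2/15.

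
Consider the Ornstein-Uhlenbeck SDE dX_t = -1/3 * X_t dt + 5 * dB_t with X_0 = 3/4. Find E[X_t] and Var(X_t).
E[X_t] = 3*exp(-t/3)/4; Var(X_t) = 75/2 - 75*exp(-2*t/3)/2

The OU SDE dX = -theta X dt + sigma dB admits the integrating factor exp(theta t): d(exp(theta t) X_t) = sigma exp(theta t) dB_t. Integrating from 0 to t:
  X_t = x_0 * exp(-theta t) + sigma * int_0^t exp(-theta (t-s)) dB_s.
The Itô integral has mean 0 and (by the Itô isometry) variance sigma^2 * int_0^t exp(-2 theta (t - s)) ds = sigma^2 * (1 - exp(-2 theta t)) / (2 theta).
With theta = 1/3, sigma = 5, x_0 = 3/4:
  E[X_t] = 3/4 * exp(-1/3 t) = 3*exp(-t/3)/4
  Var(X_t) = (5)^2 * (1 - exp(-2*1/3 t)) / (2 * 1/3) = 75/2 - 75*exp(-2*t/3)/2.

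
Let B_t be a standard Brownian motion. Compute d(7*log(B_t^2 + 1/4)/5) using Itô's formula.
d(7*log(B_t^2 + 1/4)/5) = (28*(1 - 4*B_t^2)/(5*(4*B_t^2 + 1)^2)) dt + (56*B_t/(5*(4*B_t^2 + 1))) dB_t

Itô's formula for f(B_t) gives d f(B_t) = f'(B_t) dB_t + (1/2) f''(B_t) dt. Compute derivatives of f(x) = 7*log(x^2 + 1/4)/5:
  f'(x)  = 56*x/(5*(4*x^2 + 1))
  f''(x) = 56*(1 - 4*x^2)/(5*(4*x^2 + 1)^2)
Substitute x = B_t and multiply the f'' term by 1/2:
  drift     = (1/2) * (56*(1 - 4*x^2)/(5*(4*x^2 + 1)^2)) evaluated at B_t = 28*(1 - 4*B_t^2)/(5*(4*B_t^2 + 1)^2)
  diffusion = (56*x/(5*(4*x^2 + 1))) evaluated at B_t = 56*B_t/(5*(4*B_t^2 + 1))
Therefore d(7*log(B_t^2 + 1/4)/5) = (28*(1 - 4*B_t^2)/(5*(4*B_t^2 + 1)^2)) dt + (56*B_t/(5*(4*B_t^2 + 1))) dB_t.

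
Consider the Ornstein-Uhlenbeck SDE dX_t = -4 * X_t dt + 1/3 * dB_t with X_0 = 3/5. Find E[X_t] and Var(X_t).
E[X_t] = 3*exp(-4*t)/5; Var(X_t) = 1/72 - exp(-8*t)/72

The OU SDE dX = -theta X dt + sigma dB admits the integrating factor exp(theta t): d(exp(theta t) X_t) = sigma exp(theta t) dB_t. Integrating from 0 to t:
  X_t = x_0 * exp(-theta t) + sigma * int_0^t exp(-theta (t-s)) dB_s.
The Itô integral has mean 0 and (by the Itô isometry) variance sigma^2 * int_0^t exp(-2 theta (t - s)) ds = sigma^2 * (1 - exp(-2 theta t)) / (2 theta).
With theta = 4, sigma = 1/3, x_0 = 3/5:
  E[X_t] = 3/5 * exp(-4 t) = 3*exp(-4*t)/5
  Var(X_t) = (1/3)^2 * (1 - exp(-2*4 t)) / (2 * 4) = 1/72 - exp(-8*t)/72.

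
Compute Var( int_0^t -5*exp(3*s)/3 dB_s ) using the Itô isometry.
Var = 25*exp(6*t)/54 - 25/54

The Itô integral of a deterministic integrand f(s) has mean 0 because each increment f(s) * (B_{s+ds} - B_s) has mean 0. By the Itô isometry:
  Var( int_0^t f(s) dB_s ) = E[ (int_0^t f(s) dB_s)^2 ] = int_0^t f(s)^2 ds.
Here f(s) = -5*exp(3*s)/3, so f(s)^2 = 25*exp(6*s)/9. Integrate:
  int_0^t (25*exp(6*s)/9) ds = 25*exp(6*t)/54 - 25/54.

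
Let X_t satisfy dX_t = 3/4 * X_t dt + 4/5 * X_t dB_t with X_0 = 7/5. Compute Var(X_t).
Var(X_t) = 49*(exp(16*t/25) - 1)*exp(3*t/2)/25

For GBM dX = mu X dt + sigma X dB with X_0 = x_0, apply Itô to Y = log X: dY = (mu - sigma^2/2) dt + sigma dB, so Y_t = log(x_0) + (mu - sigma^2/2) t + sigma B_t and hence X_t = x_0 * exp((mu - sigma^2/2) t + sigma B_t).
With mu = 3/4, sigma = 4/5, x_0 = 7/5, this gives:
  X_t = 7/5 * exp((43/100) * t + (4/5) * B_t).
Since sigma*B_t ~ Normal(0, sigma^2 t), E[exp(sigma*B_t)] = exp(sigma^2 t / 2); so E[X_t] = x_0 * exp((mu - sigma^2/2) t) * exp(sigma^2 t / 2) = x_0 * exp(mu t) = 7*exp(3*t/4)/5.
Var(X_t) = E[X_t^2] - (E[X_t])^2 = x_0^2 * exp(2 mu t) * (exp(sigma^2 t) - 1) = 49*(exp(16*t/25) - 1)*exp(3*t/2)/25.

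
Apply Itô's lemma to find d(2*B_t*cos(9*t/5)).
d(2*B_t*cos(9*t/5)) = (-18*B_t*sin(9*t/5)/5) dt + (2*cos(9*t/5)) dB_t

Itô's formula for f(t, x): d f(t, B_t) = (f_t + (1/2) f_xx) dt + f_x dB_t. Compute partials of f(t, x) = 2*x*cos(9*t/5):
  f_t(t,x)  = -18*x*sin(9*t/5)/5
  f_x(t,x)  = 2*cos(9*t/5)
  f_xx(t,x) = 0
Assemble drift = f_t + (1/2) f_xx = -18*x*sin(9*t/5)/5 and diffusion = f_x = 2*cos(9*t/5). Substituting x = B_t:
  d(2*B_t*cos(9*t/5)) = (-18*B_t*sin(9*t/5)/5) dt + (2*cos(9*t/5)) dB_t.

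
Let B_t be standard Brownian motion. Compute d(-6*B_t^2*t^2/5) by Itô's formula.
d(-6*B_t^2*t^2/5) = (6*t*(-2*B_t^2 - t)/5) dt + (-12*B_t*t^2/5) dB_t

Itô's formula for f(t, x): d f(t, B_t) = (f_t + (1/2) f_xx) dt + f_x dB_t. Compute partials of f(t, x) = -6*t^2*x^2/5:
  f_t(t,x)  = -12*t*x^2/5
  f_x(t,x)  = -12*t^2*x/5
  f_xx(t,x) = -12*t^2/5
Assemble drift = f_t + (1/2) f_xx = 6*t*(-t - 2*x^2)/5 and diffusion = f_x = -12*t^2*x/5. Substituting x = B_t:
  d(-6*B_t^2*t^2/5) = (6*t*(-2*B_t^2 - t)/5) dt + (-12*B_t*t^2/5) dB_t.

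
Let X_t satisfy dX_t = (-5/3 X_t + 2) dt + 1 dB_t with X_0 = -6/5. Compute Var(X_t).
Var(X_t) = 3/10 - 3*exp(-10*t/3)/10

The variance V(t) = Var(X_t) satisfies V'(t) = 2 a V(t) + c^2 with V(0) = 0 (drift coefficient is linear in X, diffusion is constant). With a = -5/3, c = 1, the solution is
  V(t) = (c^2 / (2 a)) * (exp(2 a t) - 1)
       = (1^2 / (2*(-5/3))) * (exp((-10/3) t) - 1)
       = 3/10 - 3*exp(-10*t/3)/10.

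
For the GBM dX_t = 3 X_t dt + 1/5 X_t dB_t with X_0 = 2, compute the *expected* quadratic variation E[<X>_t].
E[<X>_t] = 4*exp(151*t/25)/151 - 4/151

<X>_t = int_0^t ((1/5) * X_s)^2 ds. Taking expectation inside the integral: E[<X>_t] = (1/5)^2 * int_0^t E[X_s^2] ds. For GBM, E[X_s^2] = x_0^2 * exp((2 mu + sigma^2) s). Integrating:
  E[<X>_t] = (1/5)^2 * 2^2 * (exp((2*3 + (1/5)^2) t) - 1) / (2*3 + (1/5)^2)
           = (1/5)^2 * 2^2 * (exp((151/25) t) - 1) / (151/25) = 4*exp(151*t/25)/151 - 4/151.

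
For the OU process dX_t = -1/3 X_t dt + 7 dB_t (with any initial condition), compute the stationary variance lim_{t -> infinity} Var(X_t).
lim Var(X_t) = 147/2

The OU SDE dX = -theta X dt + sigma dB admits the integrating factor exp(theta t): d(exp(theta t) X_t) = sigma exp(theta t) dB_t. Integrating from 0 to t gives X_t = x_0 * exp(-theta t) + sigma * int_0^t exp(-theta (t-s)) dB_s for any initial x_0. The Itô integral has variance (by the Itô isometry) sigma^2 * int_0^t exp(-2 theta (t - s)) ds = sigma^2 * (1 - exp(-2 theta t)) / (2 theta), independent of x_0.
With theta = 1/3, sigma = 7:
  Var(X_t) = (7)^2 * (1 - exp(-2*1/3 t)) / (2 * 1/3) = 147/2 - 147*exp(-2*t/3)/2.
As t -> infinity, exp(-2*1/3 t) -> 0, so the stationary variance is sigma^2 / (2 theta) = 147/2.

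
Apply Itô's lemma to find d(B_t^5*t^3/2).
d(B_t^5*t^3/2) = (B_t^3*t^2*(3*B_t^2 + 10*t)/2) dt + (5*B_t^4*t^3/2) dB_t

Itô's formula for f(t, x): d f(t, B_t) = (f_t + (1/2) f_xx) dt + f_x dB_t. Compute partials of f(t, x) = t^3*x^5/2:
  f_t(t,x)  = 3*t^2*x^5/2
  f_x(t,x)  = 5*t^3*x^4/2
  f_xx(t,x) = 10*t^3*x^3
Assemble drift = f_t + (1/2) f_xx = t^2*x^3*(10*t + 3*x^2)/2 and diffusion = f_x = 5*t^3*x^4/2. Substituting x = B_t:
  d(B_t^5*t^3/2) = (B_t^3*t^2*(3*B_t^2 + 10*t)/2) dt + (5*B_t^4*t^3/2) dB_t.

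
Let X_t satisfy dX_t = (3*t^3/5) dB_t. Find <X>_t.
<X>_t = 9*t^7/175

For an Itô process dX_t = a(t) dt + b(t) dB_t, the quadratic variation is <X>_t = int_0^t b(s)^2 ds (the drift term does not contribute). Here b(s) = 3*s^3/5, so
  b(s)^2 = 9*s^6/25.
Integrating from 0 to t:
  <X>_t = int_0^t (9*s^6/25) ds = 9*t^7/175.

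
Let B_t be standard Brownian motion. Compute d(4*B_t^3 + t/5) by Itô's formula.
d(4*B_t^3 + t/5) = (12*B_t + 1/5) dt + (12*B_t^2) dB_t

Itô's formula for f(t, x): d f(t, B_t) = (f_t + (1/2) f_xx) dt + f_x dB_t. Compute partials of f(t, x) = t/5 + 4*x^3:
  f_t(t,x)  = 1/5
  f_x(t,x)  = 12*x^2
  f_xx(t,x) = 24*x
Assemble drift = f_t + (1/2) f_xx = 12*x + 1/5 and diffusion = f_x = 12*x^2. Substituting x = B_t:
  d(4*B_t^3 + t/5) = (12*B_t + 1/5) dt + (12*B_t^2) dB_t.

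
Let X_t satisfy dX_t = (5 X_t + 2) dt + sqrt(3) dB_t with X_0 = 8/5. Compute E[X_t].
E[X_t] = 2*exp(5*t) - 2/5

Taking expectations and using E[dB_t] = 0, the mean m(t) = E[X_t] satisfies the ODE m'(t) = a m(t) + b with m(0) = x_0. With a = 5, b = 2, x_0 = 8/5, the solution is
  m(t) = x_0 * exp(a t) + (b/a) * (exp(a t) - 1)
       = (8/5) * exp(5 t) + (2/5) * (exp(5 t) - 1)
       = 2*exp(5*t) - 2/5.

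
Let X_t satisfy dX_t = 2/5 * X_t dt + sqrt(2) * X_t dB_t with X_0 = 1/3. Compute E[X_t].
E[X_t] = exp(2*t/5)/3

For GBM dX = mu X dt + sigma X dB with X_0 = x_0, apply Itô to Y = log X: dY = (mu - sigma^2/2) dt + sigma dB, so Y_t = log(x_0) + (mu - sigma^2/2) t + sigma B_t and hence X_t = x_0 * exp((mu - sigma^2/2) t + sigma B_t).
With mu = 2/5, sigma = sqrt(2), x_0 = 1/3, this gives:
  X_t = 1/3 * exp((-3/5) * t + (sqrt(2)) * B_t).
Since sigma*B_t ~ Normal(0, sigma^2 t), E[exp(sigma*B_t)] = exp(sigma^2 t / 2); so E[X_t] = x_0 * exp((mu - sigma^2/2) t) * exp(sigma^2 t / 2) = x_0 * exp(mu t) = exp(2*t/5)/3.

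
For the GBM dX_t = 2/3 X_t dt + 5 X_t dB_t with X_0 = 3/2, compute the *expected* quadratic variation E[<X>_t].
E[<X>_t] = 675*exp(79*t/3)/316 - 675/316

<X>_t = int_0^t (5 * X_s)^2 ds. Taking expectation inside the integral: E[<X>_t] = 5^2 * int_0^t E[X_s^2] ds. For GBM, E[X_s^2] = x_0^2 * exp((2 mu + sigma^2) s). Integrating:
  E[<X>_t] = 5^2 * (3/2)^2 * (exp((2*(2/3) + 5^2) t) - 1) / (2*(2/3) + 5^2)
           = 5^2 * (3/2)^2 * (exp((79/3) t) - 1) / (79/3) = 675*exp(79*t/3)/316 - 675/316.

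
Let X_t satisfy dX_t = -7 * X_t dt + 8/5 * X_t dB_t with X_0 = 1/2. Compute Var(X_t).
Var(X_t) = (exp(64*t/25) - 1)*exp(-14*t)/4

For GBM dX = mu X dt + sigma X dB with X_0 = x_0, apply Itô to Y = log X: dY = (mu - sigma^2/2) dt + sigma dB, so Y_t = log(x_0) + (mu - sigma^2/2) t + sigma B_t and hence X_t = x_0 * exp((mu - sigma^2/2) t + sigma B_t).
With mu = -7, sigma = 8/5, x_0 = 1/2, this gives:
  X_t = 1/2 * exp((-207/25) * t + (8/5) * B_t).
Since sigma*B_t ~ Normal(0, sigma^2 t), E[exp(sigma*B_t)] = exp(sigma^2 t / 2); so E[X_t] = x_0 * exp((mu - sigma^2/2) t) * exp(sigma^2 t / 2) = x_0 * exp(mu t) = exp(-7*t)/2.
Var(X_t) = E[X_t^2] - (E[X_t])^2 = x_0^2 * exp(2 mu t) * (exp(sigma^2 t) - 1) = (exp(64*t/25) - 1)*exp(-14*t)/4.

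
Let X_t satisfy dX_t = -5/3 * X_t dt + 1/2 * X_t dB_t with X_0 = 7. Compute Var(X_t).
Var(X_t) = (49*exp(t/4) - 49)*exp(-10*t/3)

For GBM dX = mu X dt + sigma X dB with X_0 = x_0, apply Itô to Y = log X: dY = (mu - sigma^2/2) dt + sigma dB, so Y_t = log(x_0) + (mu - sigma^2/2) t + sigma B_t and hence X_t = x_0 * exp((mu - sigma^2/2) t + sigma B_t).
With mu = -5/3, sigma = 1/2, x_0 = 7, this gives:
  X_t = 7 * exp((-43/24) * t + (1/2) * B_t).
Since sigma*B_t ~ Normal(0, sigma^2 t), E[exp(sigma*B_t)] = exp(sigma^2 t / 2); so E[X_t] = x_0 * exp((mu - sigma^2/2) t) * exp(sigma^2 t / 2) = x_0 * exp(mu t) = 7*exp(-5*t/3).
Var(X_t) = E[X_t^2] - (E[X_t])^2 = x_0^2 * exp(2 mu t) * (exp(sigma^2 t) - 1) = (49*exp(t/4) - 49)*exp(-10*t/3).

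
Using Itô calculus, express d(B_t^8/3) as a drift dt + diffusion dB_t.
d(B_t^8/3) = (28*B_t^6/3) dt + (8*B_t^7/3) dB_t

Itô's formula for f(B_t) gives d f(B_t) = f'(B_t) dB_t + (1/2) f''(B_t) dt. Compute derivatives of f(x) = x^8/3:
  f'(x)  = 8*x^7/3
  f''(x) = 56*x^6/3
Substitute x = B_t and multiply the f'' term by 1/2:
  drift     = (1/2) * (56*x^6/3) evaluated at B_t = 28*B_t^6/3
  diffusion = (8*x^7/3) evaluated at B_t = 8*B_t^7/3
Therefore d(B_t^8/3) = (28*B_t^6/3) dt + (8*B_t^7/3) dB_t.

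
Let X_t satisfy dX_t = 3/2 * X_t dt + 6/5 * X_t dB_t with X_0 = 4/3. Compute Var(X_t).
Var(X_t) = 16*(exp(36*t/25) - 1)*exp(3*t)/9

For GBM dX = mu X dt + sigma X dB with X_0 = x_0, apply Itô to Y = log X: dY = (mu - sigma^2/2) dt + sigma dB, so Y_t = log(x_0) + (mu - sigma^2/2) t + sigma B_t and hence X_t = x_0 * exp((mu - sigma^2/2) t + sigma B_t).
With mu = 3/2, sigma = 6/5, x_0 = 4/3, this gives:
  X_t = 4/3 * exp((39/50) * t + (6/5) * B_t).
Since sigma*B_t ~ Normal(0, sigma^2 t), E[exp(sigma*B_t)] = exp(sigma^2 t / 2); so E[X_t] = x_0 * exp((mu - sigma^2/2) t) * exp(sigma^2 t / 2) = x_0 * exp(mu t) = 4*exp(3*t/2)/3.
Var(X_t) = E[X_t^2] - (E[X_t])^2 = x_0^2 * exp(2 mu t) * (exp(sigma^2 t) - 1) = 16*(exp(36*t/25) - 1)*exp(3*t)/9.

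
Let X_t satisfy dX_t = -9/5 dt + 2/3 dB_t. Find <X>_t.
<X>_t = 4*t/9

For an Itô process dX_t = a(t) dt + b(t) dB_t, the quadratic variation is <X>_t = int_0^t b(s)^2 ds (the drift term does not contribute). Here b(s) = 2/3, so
  b(s)^2 = 4/9.
Integrating from 0 to t:
  <X>_t = int_0^t (4/9) ds = 4*t/9.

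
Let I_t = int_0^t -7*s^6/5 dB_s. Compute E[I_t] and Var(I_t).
E[I_t] = 0; Var(I_t) = 49*t^13/325

The Itô integral of a deterministic integrand f(s) has mean 0 because each increment f(s) * (B_{s+ds} - B_s) has mean 0. By the Itô isometry:
  Var( int_0^t f(s) dB_s ) = E[ (int_0^t f(s) dB_s)^2 ] = int_0^t f(s)^2 ds.
Here f(s) = -7*s^6/5, so f(s)^2 = 49*s^12/25. Integrate:
  int_0^t (49*s^12/25) ds = 49*t^13/325.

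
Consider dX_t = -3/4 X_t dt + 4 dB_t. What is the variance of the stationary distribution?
lim Var(X_t) = 32/3

The OU SDE dX = -theta X dt + sigma dB admits the integrating factor exp(theta t): d(exp(theta t) X_t) = sigma exp(theta t) dB_t. Integrating from 0 to t gives X_t = x_0 * exp(-theta t) + sigma * int_0^t exp(-theta (t-s)) dB_s for any initial x_0. The Itô integral has variance (by the Itô isometry) sigma^2 * int_0^t exp(-2 theta (t - s)) ds = sigma^2 * (1 - exp(-2 theta t)) / (2 theta), independent of x_0.
With theta = 3/4, sigma = 4:
  Var(X_t) = (4)^2 * (1 - exp(-2*3/4 t)) / (2 * 3/4) = 32/3 - 32*exp(-3*t/2)/3.
As t -> infinity, exp(-2*3/4 t) -> 0, so the stationary variance is sigma^2 / (2 theta) = 32/3.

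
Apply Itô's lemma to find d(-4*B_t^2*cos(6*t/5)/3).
d(-4*B_t^2*cos(6*t/5)/3) = (8*B_t^2*sin(6*t/5)/5 - 4*cos(6*t/5)/3) dt + (-8*B_t*cos(6*t/5)/3) dB_t

Itô's formula for f(t, x): d f(t, B_t) = (f_t + (1/2) f_xx) dt + f_x dB_t. Compute partials of f(t, x) = -4*x^2*cos(6*t/5)/3:
  f_t(t,x)  = 8*x^2*sin(6*t/5)/5
  f_x(t,x)  = -8*x*cos(6*t/5)/3
  f_xx(t,x) = -8*cos(6*t/5)/3
Assemble drift = f_t + (1/2) f_xx = 8*x^2*sin(6*t/5)/5 - 4*cos(6*t/5)/3 and diffusion = f_x = -8*x*cos(6*t/5)/3. Substituting x = B_t:
  d(-4*B_t^2*cos(6*t/5)/3) = (8*B_t^2*sin(6*t/5)/5 - 4*cos(6*t/5)/3) dt + (-8*B_t*cos(6*t/5)/3) dB_t.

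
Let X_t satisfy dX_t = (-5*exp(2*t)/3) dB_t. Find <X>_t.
<X>_t = 25*exp(4*t)/36 - 25/36

For an Itô process dX_t = a(t) dt + b(t) dB_t, the quadratic variation is <X>_t = int_0^t b(s)^2 ds (the drift term does not contribute). Here b(s) = -5*exp(2*s)/3, so
  b(s)^2 = 25*exp(4*s)/9.
Integrating from 0 to t:
  <X>_t = int_0^t (25*exp(4*s)/9) ds = 25*exp(4*t)/36 - 25/36.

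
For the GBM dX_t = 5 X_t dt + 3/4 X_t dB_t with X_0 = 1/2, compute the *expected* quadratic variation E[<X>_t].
E[<X>_t] = 9*exp(169*t/16)/676 - 9/676

<X>_t = int_0^t ((3/4) * X_s)^2 ds. Taking expectation inside the integral: E[<X>_t] = (3/4)^2 * int_0^t E[X_s^2] ds. For GBM, E[X_s^2] = x_0^2 * exp((2 mu + sigma^2) s). Integrating:
  E[<X>_t] = (3/4)^2 * (1/2)^2 * (exp((2*5 + (3/4)^2) t) - 1) / (2*5 + (3/4)^2)
           = (3/4)^2 * (1/2)^2 * (exp((169/16) t) - 1) / (169/16) = 9*exp(169*t/16)/676 - 9/676.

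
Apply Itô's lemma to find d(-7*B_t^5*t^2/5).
d(-7*B_t^5*t^2/5) = (14*B_t^3*t*(-B_t^2 - 5*t)/5) dt + (-7*B_t^4*t^2) dB_t

Itô's formula for f(t, x): d f(t, B_t) = (f_t + (1/2) f_xx) dt + f_x dB_t. Compute partials of f(t, x) = -7*t^2*x^5/5:
  f_t(t,x)  = -14*t*x^5/5
  f_x(t,x)  = -7*t^2*x^4
  f_xx(t,x) = -28*t^2*x^3
Assemble drift = f_t + (1/2) f_xx = 14*t*x^3*(-5*t - x^2)/5 and diffusion = f_x = -7*t^2*x^4. Substituting x = B_t:
  d(-7*B_t^5*t^2/5) = (14*B_t^3*t*(-B_t^2 - 5*t)/5) dt + (-7*B_t^4*t^2) dB_t.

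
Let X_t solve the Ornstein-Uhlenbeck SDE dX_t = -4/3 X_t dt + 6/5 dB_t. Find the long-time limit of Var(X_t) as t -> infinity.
lim Var(X_t) = 27/50

The OU SDE dX = -theta X dt + sigma dB admits the integrating factor exp(theta t): d(exp(theta t) X_t) = sigma exp(theta t) dB_t. Integrating from 0 to t gives X_t = x_0 * exp(-theta t) + sigma * int_0^t exp(-theta (t-s)) dB_s for any initial x_0. The Itô integral has variance (by the Itô isometry) sigma^2 * int_0^t exp(-2 theta (t - s)) ds = sigma^2 * (1 - exp(-2 theta t)) / (2 theta), independent of x_0.
With theta = 4/3, sigma = 6/5:
  Var(X_t) = (6/5)^2 * (1 - exp(-2*4/3 t)) / (2 * 4/3) = 27/50 - 27*exp(-8*t/3)/50.
As t -> infinity, exp(-2*4/3 t) -> 0, so the stationary variance is sigma^2 / (2 theta) = 27/50.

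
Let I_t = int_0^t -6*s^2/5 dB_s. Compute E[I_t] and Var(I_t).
E[I_t] = 0; Var(I_t) = 36*t^5/125

The Itô integral of a deterministic integrand f(s) has mean 0 because each increment f(s) * (B_{s+ds} - B_s) has mean 0. By the Itô isometry:
  Var( int_0^t f(s) dB_s ) = E[ (int_0^t f(s) dB_s)^2 ] = int_0^t f(s)^2 ds.
Here f(s) = -6*s^2/5, so f(s)^2 = 36*s^4/25. Integrate:
  int_0^t (36*s^4/25) ds = 36*t^5/125.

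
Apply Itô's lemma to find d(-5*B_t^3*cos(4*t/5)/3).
d(-5*B_t^3*cos(4*t/5)/3) = (B_t*(4*B_t^2*sin(4*t/5) - 15*cos(4*t/5))/3) dt + (-5*B_t^2*cos(4*t/5)) dB_t

Itô's formula for f(t, x): d f(t, B_t) = (f_t + (1/2) f_xx) dt + f_x dB_t. Compute partials of f(t, x) = -5*x^3*cos(4*t/5)/3:
  f_t(t,x)  = 4*x^3*sin(4*t/5)/3
  f_x(t,x)  = -5*x^2*cos(4*t/5)
  f_xx(t,x) = -10*x*cos(4*t/5)
Assemble drift = f_t + (1/2) f_xx = x*(4*x^2*sin(4*t/5) - 15*cos(4*t/5))/3 and diffusion = f_x = -5*x^2*cos(4*t/5). Substituting x = B_t:
  d(-5*B_t^3*cos(4*t/5)/3) = (B_t*(4*B_t^2*sin(4*t/5) - 15*cos(4*t/5))/3) dt + (-5*B_t^2*cos(4*t/5)) dB_t.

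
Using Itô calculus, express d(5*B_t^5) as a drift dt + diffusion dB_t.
d(5*B_t^5) = (50*B_t^3) dt + (25*B_t^4) dB_t

Itô's formula for f(B_t) gives d f(B_t) = f'(B_t) dB_t + (1/2) f''(B_t) dt. Compute derivatives of f(x) = 5*x^5:
  f'(x)  = 25*x^4
  f''(x) = 100*x^3
Substitute x = B_t and multiply the f'' term by 1/2:
  drift     = (1/2) * (100*x^3) evaluated at B_t = 50*B_t^3
  diffusion = (25*x^4) evaluated at B_t = 25*B_t^4
Therefore d(5*B_t^5) = (50*B_t^3) dt + (25*B_t^4) dB_t.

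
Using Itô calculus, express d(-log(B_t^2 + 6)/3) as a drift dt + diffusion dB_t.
d(-log(B_t^2 + 6)/3) = ((B_t^2 - 6)/(3*(B_t^2 + 6)^2)) dt + (-2*B_t/(3*B_t^2 + 18)) dB_t

Itô's formula for f(B_t) gives d f(B_t) = f'(B_t) dB_t + (1/2) f''(B_t) dt. Compute derivatives of f(x) = -log(x^2 + 6)/3:
  f'(x)  = -2*x/(3*x^2 + 18)
  f''(x) = 2*(x^2 - 6)/(3*(x^2 + 6)^2)
Substitute x = B_t and multiply the f'' term by 1/2:
  drift     = (1/2) * (2*(x^2 - 6)/(3*(x^2 + 6)^2)) evaluated at B_t = (B_t^2 - 6)/(3*(B_t^2 + 6)^2)
  diffusion = (-2*x/(3*x^2 + 18)) evaluated at B_t = -2*B_t/(3*B_t^2 + 18)
Therefore d(-log(B_t^2 + 6)/3) = ((B_t^2 - 6)/(3*(B_t^2 + 6)^2)) dt + (-2*B_t/(3*B_t^2 + 18)) dB_t.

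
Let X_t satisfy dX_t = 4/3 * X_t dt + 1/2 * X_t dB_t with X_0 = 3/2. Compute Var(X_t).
Var(X_t) = 9*(exp(t/4) - 1)*exp(8*t/3)/4

For GBM dX = mu X dt + sigma X dB with X_0 = x_0, apply Itô to Y = log X: dY = (mu - sigma^2/2) dt + sigma dB, so Y_t = log(x_0) + (mu - sigma^2/2) t + sigma B_t and hence X_t = x_0 * exp((mu - sigma^2/2) t + sigma B_t).
With mu = 4/3, sigma = 1/2, x_0 = 3/2, this gives:
  X_t = 3/2 * exp((29/24) * t + (1/2) * B_t).
Since sigma*B_t ~ Normal(0, sigma^2 t), E[exp(sigma*B_t)] = exp(sigma^2 t / 2); so E[X_t] = x_0 * exp((mu - sigma^2/2) t) * exp(sigma^2 t / 2) = x_0 * exp(mu t) = 3*exp(4*t/3)/2.
Var(X_t) = E[X_t^2] - (E[X_t])^2 = x_0^2 * exp(2 mu t) * (exp(sigma^2 t) - 1) = 9*(exp(t/4) - 1)*exp(8*t/3)/4.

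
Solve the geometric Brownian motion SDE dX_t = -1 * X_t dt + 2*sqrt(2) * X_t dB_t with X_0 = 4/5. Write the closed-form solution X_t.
X_t = 4/5 * exp((-5) * t + (2*sqrt(2)) * B_t)

For GBM dX = mu X dt + sigma X dB with X_0 = x_0, apply Itô to Y = log X: dY = (mu - sigma^2/2) dt + sigma dB, so Y_t = log(x_0) + (mu - sigma^2/2) t + sigma B_t and hence X_t = x_0 * exp((mu - sigma^2/2) t + sigma B_t).
With mu = -1, sigma = 2*sqrt(2), x_0 = 4/5, this gives:
  X_t = 4/5 * exp((-5) * t + (2*sqrt(2)) * B_t).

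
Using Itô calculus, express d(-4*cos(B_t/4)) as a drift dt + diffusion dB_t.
d(-4*cos(B_t/4)) = (cos(B_t/4)/8) dt + (sin(B_t/4)) dB_t

Itô's formula for f(B_t) gives d f(B_t) = f'(B_t) dB_t + (1/2) f''(B_t) dt. Compute derivatives of f(x) = -4*cos(x/4):
  f'(x)  = sin(x/4)
  f''(x) = cos(x/4)/4
Substitute x = B_t and multiply the f'' term by 1/2:
  drift     = (1/2) * (cos(x/4)/4) evaluated at B_t = cos(B_t/4)/8
  diffusion = (sin(x/4)) evaluated at B_t = sin(B_t/4)
Therefore d(-4*cos(B_t/4)) = (cos(B_t/4)/8) dt + (sin(B_t/4)) dB_t.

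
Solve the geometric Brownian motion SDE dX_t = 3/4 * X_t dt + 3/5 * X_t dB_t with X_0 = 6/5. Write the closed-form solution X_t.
X_t = 6/5 * exp((57/100) * t + (3/5) * B_t)

For GBM dX = mu X dt + sigma X dB with X_0 = x_0, apply Itô to Y = log X: dY = (mu - sigma^2/2) dt + sigma dB, so Y_t = log(x_0) + (mu - sigma^2/2) t + sigma B_t and hence X_t = x_0 * exp((mu - sigma^2/2) t + sigma B_t).
With mu = 3/4, sigma = 3/5, x_0 = 6/5, this gives:
  X_t = 6/5 * exp((57/100) * t + (3/5) * B_t).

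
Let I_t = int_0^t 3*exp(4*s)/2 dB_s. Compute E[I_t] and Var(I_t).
E[I_t] = 0; Var(I_t) = 9*exp(8*t)/32 - 9/32

The Itô integral of a deterministic integrand f(s) has mean 0 because each increment f(s) * (B_{s+ds} - B_s) has mean 0. By the Itô isometry:
  Var( int_0^t f(s) dB_s ) = E[ (int_0^t f(s) dB_s)^2 ] = int_0^t f(s)^2 ds.
Here f(s) = 3*exp(4*s)/2, so f(s)^2 = 9*exp(8*s)/4. Integrate:
  int_0^t (9*exp(8*s)/4) ds = 9*exp(8*t)/32 - 9/32.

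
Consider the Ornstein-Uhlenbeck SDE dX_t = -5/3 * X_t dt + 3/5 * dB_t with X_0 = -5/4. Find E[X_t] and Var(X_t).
E[X_t] = -5*exp(-5*t/3)/4; Var(X_t) = 27/250 - 27*exp(-10*t/3)/250

The OU SDE dX = -theta X dt + sigma dB admits the integrating factor exp(theta t): d(exp(theta t) X_t) = sigma exp(theta t) dB_t. Integrating from 0 to t:
  X_t = x_0 * exp(-theta t) + sigma * int_0^t exp(-theta (t-s)) dB_s.
The Itô integral has mean 0 and (by the Itô isometry) variance sigma^2 * int_0^t exp(-2 theta (t - s)) ds = sigma^2 * (1 - exp(-2 theta t)) / (2 theta).
With theta = 5/3, sigma = 3/5, x_0 = -5/4:
  E[X_t] = -5/4 * exp(-5/3 t) = -5*exp(-5*t/3)/4
  Var(X_t) = (3/5)^2 * (1 - exp(-2*5/3 t)) / (2 * 5/3) = 27/250 - 27*exp(-10*t/3)/250.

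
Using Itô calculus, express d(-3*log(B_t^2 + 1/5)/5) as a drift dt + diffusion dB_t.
d(-3*log(B_t^2 + 1/5)/5) = (3*(5*B_t^2 - 1)/(5*B_t^2 + 1)^2) dt + (-6*B_t/(5*B_t^2 + 1)) dB_t

Itô's formula for f(B_t) gives d f(B_t) = f'(B_t) dB_t + (1/2) f''(B_t) dt. Compute derivatives of f(x) = -3*log(x^2 + 1/5)/5:
  f'(x)  = -6*x/(5*x^2 + 1)
  f''(x) = 6*(5*x^2 - 1)/(5*x^2 + 1)^2
Substitute x = B_t and multiply the f'' term by 1/2:
  drift     = (1/2) * (6*(5*x^2 - 1)/(5*x^2 + 1)^2) evaluated at B_t = 3*(5*B_t^2 - 1)/(5*B_t^2 + 1)^2
  diffusion = (-6*x/(5*x^2 + 1)) evaluated at B_t = -6*B_t/(5*B_t^2 + 1)
Therefore d(-3*log(B_t^2 + 1/5)/5) = (3*(5*B_t^2 - 1)/(5*B_t^2 + 1)^2) dt + (-6*B_t/(5*B_t^2 + 1)) dB_t.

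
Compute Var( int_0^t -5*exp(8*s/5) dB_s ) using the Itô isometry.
Var = 125*exp(16*t/5)/16 - 125/16

The Itô integral of a deterministic integrand f(s) has mean 0 because each increment f(s) * (B_{s+ds} - B_s) has mean 0. By the Itô isometry:
  Var( int_0^t f(s) dB_s ) = E[ (int_0^t f(s) dB_s)^2 ] = int_0^t f(s)^2 ds.
Here f(s) = -5*exp(8*s/5), so f(s)^2 = 25*exp(16*s/5). Integrate:
  int_0^t (25*exp(16*s/5)) ds = 125*exp(16*t/5)/16 - 125/16.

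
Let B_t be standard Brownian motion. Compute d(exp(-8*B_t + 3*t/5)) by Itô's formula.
d(exp(-8*B_t + 3*t/5)) = (163*exp(-8*B_t + 3*t/5)/5) dt + (-8*exp(-8*B_t + 3*t/5)) dB_t

Itô's formula for f(t, x): d f(t, B_t) = (f_t + (1/2) f_xx) dt + f_x dB_t. Compute partials of f(t, x) = exp(3*t/5 - 8*x):
  f_t(t,x)  = 3*exp(3*t/5 - 8*x)/5
  f_x(t,x)  = -8*exp(3*t/5 - 8*x)
  f_xx(t,x) = 64*exp(3*t/5 - 8*x)
Assemble drift = f_t + (1/2) f_xx = 163*exp(3*t/5 - 8*x)/5 and diffusion = f_x = -8*exp(3*t/5 - 8*x). Substituting x = B_t:
  d(exp(-8*B_t + 3*t/5)) = (163*exp(-8*B_t + 3*t/5)/5) dt + (-8*exp(-8*B_t + 3*t/5)) dB_t.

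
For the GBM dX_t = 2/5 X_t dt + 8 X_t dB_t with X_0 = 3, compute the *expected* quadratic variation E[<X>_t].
E[<X>_t] = 80*exp(324*t/5)/9 - 80/9

<X>_t = int_0^t (8 * X_s)^2 ds. Taking expectation inside the integral: E[<X>_t] = 8^2 * int_0^t E[X_s^2] ds. For GBM, E[X_s^2] = x_0^2 * exp((2 mu + sigma^2) s). Integrating:
  E[<X>_t] = 8^2 * 3^2 * (exp((2*(2/5) + 8^2) t) - 1) / (2*(2/5) + 8^2)
           = 8^2 * 3^2 * (exp((324/5) t) - 1) / (324/5) = 80*exp(324*t/5)/9 - 80/9.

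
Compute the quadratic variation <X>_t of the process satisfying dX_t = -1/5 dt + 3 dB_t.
<X>_t = 9*t

For an Itô process dX_t = a(t) dt + b(t) dB_t, the quadratic variation is <X>_t = int_0^t b(s)^2 ds (the drift term does not contribute). Here b(s) = 3, so
  b(s)^2 = 9.
Integrating from 0 to t:
  <X>_t = int_0^t (9) ds = 9*t.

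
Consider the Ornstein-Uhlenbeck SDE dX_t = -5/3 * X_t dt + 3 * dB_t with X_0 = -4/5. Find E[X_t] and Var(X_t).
E[X_t] = -4*exp(-5*t/3)/5; Var(X_t) = 27/10 - 27*exp(-10*t/3)/10

The OU SDE dX = -theta X dt + sigma dB admits the integrating factor exp(theta t): d(exp(theta t) X_t) = sigma exp(theta t) dB_t. Integrating from 0 to t:
  X_t = x_0 * exp(-theta t) + sigma * int_0^t exp(-theta (t-s)) dB_s.
The Itô integral has mean 0 and (by the Itô isometry) variance sigma^2 * int_0^t exp(-2 theta (t - s)) ds = sigma^2 * (1 - exp(-2 theta t)) / (2 theta).
With theta = 5/3, sigma = 3, x_0 = -4/5:
  E[X_t] = -4/5 * exp(-5/3 t) = -4*exp(-5*t/3)/5
  Var(X_t) = (3)^2 * (1 - exp(-2*5/3 t)) / (2 * 5/3) = 27/10 - 27*exp(-10*t/3)/10.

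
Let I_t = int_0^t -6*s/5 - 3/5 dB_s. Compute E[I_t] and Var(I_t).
E[I_t] = 0; Var(I_t) = 3*t*(4*t^2 + 6*t + 3)/25

The Itô integral of a deterministic integrand f(s) has mean 0 because each increment f(s) * (B_{s+ds} - B_s) has mean 0. By the Itô isometry:
  Var( int_0^t f(s) dB_s ) = E[ (int_0^t f(s) dB_s)^2 ] = int_0^t f(s)^2 ds.
Here f(s) = -6*s/5 - 3/5, so f(s)^2 = 9*(2*s + 1)^2/25. Integrate:
  int_0^t (9*(2*s + 1)^2/25) ds = 3*t*(4*t^2 + 6*t + 3)/25.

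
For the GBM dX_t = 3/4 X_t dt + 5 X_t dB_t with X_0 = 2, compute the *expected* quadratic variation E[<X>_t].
E[<X>_t] = 200*exp(53*t/2)/53 - 200/53

<X>_t = int_0^t (5 * X_s)^2 ds. Taking expectation inside the integral: E[<X>_t] = 5^2 * int_0^t E[X_s^2] ds. For GBM, E[X_s^2] = x_0^2 * exp((2 mu + sigma^2) s). Integrating:
  E[<X>_t] = 5^2 * 2^2 * (exp((2*(3/4) + 5^2) t) - 1) / (2*(3/4) + 5^2)
           = 5^2 * 2^2 * (exp((53/2) t) - 1) / (53/2) = 200*exp(53*t/2)/53 - 200/53.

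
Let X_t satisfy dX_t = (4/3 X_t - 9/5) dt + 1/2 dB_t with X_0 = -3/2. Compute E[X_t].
E[X_t] = 27/20 - 57*exp(4*t/3)/20

Taking expectations and using E[dB_t] = 0, the mean m(t) = E[X_t] satisfies the ODE m'(t) = a m(t) + b with m(0) = x_0. With a = 4/3, b = -9/5, x_0 = -3/2, the solution is
  m(t) = x_0 * exp(a t) + (b/a) * (exp(a t) - 1)
       = (-3/2) * exp((4/3) t) + ((-9/5)/(4/3)) * (exp((4/3) t) - 1)
       = 27/20 - 57*exp(4*t/3)/20.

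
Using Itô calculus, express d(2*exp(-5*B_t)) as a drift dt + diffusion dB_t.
d(2*exp(-5*B_t)) = (25*exp(-5*B_t)) dt + (-10*exp(-5*B_t)) dB_t

Itô's formula for f(B_t) gives d f(B_t) = f'(B_t) dB_t + (1/2) f''(B_t) dt. Compute derivatives of f(x) = 2*exp(-5*x):
  f'(x)  = -10*exp(-5*x)
  f''(x) = 50*exp(-5*x)
Substitute x = B_t and multiply the f'' term by 1/2:
  drift     = (1/2) * (50*exp(-5*x)) evaluated at B_t = 25*exp(-5*B_t)
  diffusion = (-10*exp(-5*x)) evaluated at B_t = -10*exp(-5*B_t)
Therefore d(2*exp(-5*B_t)) = (25*exp(-5*B_t)) dt + (-10*exp(-5*B_t)) dB_t.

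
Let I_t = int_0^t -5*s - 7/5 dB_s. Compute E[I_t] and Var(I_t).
E[I_t] = 0; Var(I_t) = t*(625*t^2 + 525*t + 147)/75

The Itô integral of a deterministic integrand f(s) has mean 0 because each increment f(s) * (B_{s+ds} - B_s) has mean 0. By the Itô isometry:
  Var( int_0^t f(s) dB_s ) = E[ (int_0^t f(s) dB_s)^2 ] = int_0^t f(s)^2 ds.
Here f(s) = -5*s - 7/5, so f(s)^2 = (25*s + 7)^2/25. Integrate:
  int_0^t ((25*s + 7)^2/25) ds = t*(625*t^2 + 525*t + 147)/75.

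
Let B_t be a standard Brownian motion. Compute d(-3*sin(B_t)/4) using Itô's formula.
d(-3*sin(B_t)/4) = (3*sin(B_t)/8) dt + (-3*cos(B_t)/4) dB_t

Itô's formula for f(B_t) gives d f(B_t) = f'(B_t) dB_t + (1/2) f''(B_t) dt. Compute derivatives of f(x) = -3*sin(x)/4:
  f'(x)  = -3*cos(x)/4
  f''(x) = 3*sin(x)/4
Substitute x = B_t and multiply the f'' term by 1/2:
  drift     = (1/2) * (3*sin(x)/4) evaluated at B_t = 3*sin(B_t)/8
  diffusion = (-3*cos(x)/4) evaluated at B_t = -3*cos(B_t)/4
Therefore d(-3*sin(B_t)/4) = (3*sin(B_t)/8) dt + (-3*cos(B_t)/4) dB_t.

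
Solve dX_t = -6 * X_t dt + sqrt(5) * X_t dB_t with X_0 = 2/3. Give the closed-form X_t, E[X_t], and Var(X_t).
X_t = 2/3 * exp((-17/2) t + (sqrt(5)) B_t); E[X_t] = 2*exp(-6*t)/3; Var(X_t) = (4*exp(5*t) - 4)*exp(-12*t)/9

For GBM dX = mu X dt + sigma X dB with X_0 = x_0, apply Itô to Y = log X: dY = (mu - sigma^2/2) dt + sigma dB, so Y_t = log(x_0) + (mu - sigma^2/2) t + sigma B_t and hence X_t = x_0 * exp((mu - sigma^2/2) t + sigma B_t).
With mu = -6, sigma = sqrt(5), x_0 = 2/3, this gives:
  X_t = 2/3 * exp((-17/2) * t + (sqrt(5)) * B_t).
Since sigma*B_t ~ Normal(0, sigma^2 t), E[exp(sigma*B_t)] = exp(sigma^2 t / 2); so E[X_t] = x_0 * exp((mu - sigma^2/2) t) * exp(sigma^2 t / 2) = x_0 * exp(mu t) = 2*exp(-6*t)/3.
Var(X_t) = E[X_t^2] - (E[X_t])^2 = x_0^2 * exp(2 mu t) * (exp(sigma^2 t) - 1) = (4*exp(5*t) - 4)*exp(-12*t)/9.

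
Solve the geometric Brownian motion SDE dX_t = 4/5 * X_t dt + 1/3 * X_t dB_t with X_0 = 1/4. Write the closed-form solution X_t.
X_t = 1/4 * exp((67/90) * t + (1/3) * B_t)

For GBM dX = mu X dt + sigma X dB with X_0 = x_0, apply Itô to Y = log X: dY = (mu - sigma^2/2) dt + sigma dB, so Y_t = log(x_0) + (mu - sigma^2/2) t + sigma B_t and hence X_t = x_0 * exp((mu - sigma^2/2) t + sigma B_t).
With mu = 4/5, sigma = 1/3, x_0 = 1/4, this gives:
  X_t = 1/4 * exp((67/90) * t + (1/3) * B_t).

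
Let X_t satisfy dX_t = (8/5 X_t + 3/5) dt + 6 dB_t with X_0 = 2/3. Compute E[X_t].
E[X_t] = 25*exp(8*t/5)/24 - 3/8

Taking expectations and using E[dB_t] = 0, the mean m(t) = E[X_t] satisfies the ODE m'(t) = a m(t) + b with m(0) = x_0. With a = 8/5, b = 3/5, x_0 = 2/3, the solution is
  m(t) = x_0 * exp(a t) + (b/a) * (exp(a t) - 1)
       = (2/3) * exp((8/5) t) + ((3/5)/(8/5)) * (exp((8/5) t) - 1)
       = 25*exp(8*t/5)/24 - 3/8.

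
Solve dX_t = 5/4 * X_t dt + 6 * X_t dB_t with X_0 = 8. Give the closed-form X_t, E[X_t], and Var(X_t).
X_t = 8 * exp((-67/4) t + (6) B_t); E[X_t] = 8*exp(5*t/4); Var(X_t) = 64*(exp(36*t) - 1)*exp(5*t/2)

For GBM dX = mu X dt + sigma X dB with X_0 = x_0, apply Itô to Y = log X: dY = (mu - sigma^2/2) dt + sigma dB, so Y_t = log(x_0) + (mu - sigma^2/2) t + sigma B_t and hence X_t = x_0 * exp((mu - sigma^2/2) t + sigma B_t).
With mu = 5/4, sigma = 6, x_0 = 8, this gives:
  X_t = 8 * exp((-67/4) * t + (6) * B_t).
Since sigma*B_t ~ Normal(0, sigma^2 t), E[exp(sigma*B_t)] = exp(sigma^2 t / 2); so E[X_t] = x_0 * exp((mu - sigma^2/2) t) * exp(sigma^2 t / 2) = x_0 * exp(mu t) = 8*exp(5*t/4).
Var(X_t) = E[X_t^2] - (E[X_t])^2 = x_0^2 * exp(2 mu t) * (exp(sigma^2 t) - 1) = 64*(exp(36*t) - 1)*exp(5*t/2).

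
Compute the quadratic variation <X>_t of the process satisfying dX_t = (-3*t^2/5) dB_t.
<X>_t = 9*t^5/125

For an Itô process dX_t = a(t) dt + b(t) dB_t, the quadratic variation is <X>_t = int_0^t b(s)^2 ds (the drift term does not contribute). Here b(s) = -3*s^2/5, so
  b(s)^2 = 9*s^4/25.
Integrating from 0 to t:
  <X>_t = int_0^t (9*s^4/25) ds = 9*t^5/125.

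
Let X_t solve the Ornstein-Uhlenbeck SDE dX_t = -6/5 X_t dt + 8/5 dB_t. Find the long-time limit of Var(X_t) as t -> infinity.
lim Var(X_t) = 16/15

The OU SDE dX = -theta X dt + sigma dB admits the integrating factor exp(theta t): d(exp(theta t) X_t) = sigma exp(theta t) dB_t. Integrating from 0 to t gives X_t = x_0 * exp(-theta t) + sigma * int_0^t exp(-theta (t-s)) dB_s for any initial x_0. The Itô integral has variance (by the Itô isometry) sigma^2 * int_0^t exp(-2 theta (t - s)) ds = sigma^2 * (1 - exp(-2 theta t)) / (2 theta), independent of x_0.
With theta = 6/5, sigma = 8/5:
  Var(X_t) = (8/5)^2 * (1 - exp(-2*6/5 t)) / (2 * 6/5) = 16/15 - 16*exp(-12*t/5)/15.
As t -> infinity, exp(-2*6/5 t) -> 0, so the stationary variance is sigma^2 / (2 theta) = 16/15.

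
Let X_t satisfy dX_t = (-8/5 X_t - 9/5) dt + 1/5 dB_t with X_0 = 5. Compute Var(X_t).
Var(X_t) = 1/80 - exp(-16*t/5)/80

The variance V(t) = Var(X_t) satisfies V'(t) = 2 a V(t) + c^2 with V(0) = 0 (drift coefficient is linear in X, diffusion is constant). With a = -8/5, c = 1/5, the solution is
  V(t) = (c^2 / (2 a)) * (exp(2 a t) - 1)
       = ((1/5)^2 / (2*(-8/5))) * (exp((-16/5) t) - 1)
       = 1/80 - exp(-16*t/5)/80.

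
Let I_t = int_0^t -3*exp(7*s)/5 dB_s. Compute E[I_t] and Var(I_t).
E[I_t] = 0; Var(I_t) = 9*exp(14*t)/350 - 9/350

The Itô integral of a deterministic integrand f(s) has mean 0 because each increment f(s) * (B_{s+ds} - B_s) has mean 0. By the Itô isometry:
  Var( int_0^t f(s) dB_s ) = E[ (int_0^t f(s) dB_s)^2 ] = int_0^t f(s)^2 ds.
Here f(s) = -3*exp(7*s)/5, so f(s)^2 = 9*exp(14*s)/25. Integrate:
  int_0^t (9*exp(14*s)/25) ds = 9*exp(14*t)/350 - 9/350.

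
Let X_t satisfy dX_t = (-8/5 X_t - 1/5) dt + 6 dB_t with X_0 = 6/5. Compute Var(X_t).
Var(X_t) = 45/4 - 45*exp(-16*t/5)/4

The variance V(t) = Var(X_t) satisfies V'(t) = 2 a V(t) + c^2 with V(0) = 0 (drift coefficient is linear in X, diffusion is constant). With a = -8/5, c = 6, the solution is
  V(t) = (c^2 / (2 a)) * (exp(2 a t) - 1)
       = (6^2 / (2*(-8/5))) * (exp((-16/5) t) - 1)
       = 45/4 - 45*exp(-16*t/5)/4.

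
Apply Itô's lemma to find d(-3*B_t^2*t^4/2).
d(-3*B_t^2*t^4/2) = (3*t^3*(-4*B_t^2 - t)/2) dt + (-3*B_t*t^4) dB_t

Itô's formula for f(t, x): d f(t, B_t) = (f_t + (1/2) f_xx) dt + f_x dB_t. Compute partials of f(t, x) = -3*t^4*x^2/2:
  f_t(t,x)  = -6*t^3*x^2
  f_x(t,x)  = -3*t^4*x
  f_xx(t,x) = -3*t^4
Assemble drift = f_t + (1/2) f_xx = 3*t^3*(-t - 4*x^2)/2 and diffusion = f_x = -3*t^4*x. Substituting x = B_t:
  d(-3*B_t^2*t^4/2) = (3*t^3*(-4*B_t^2 - t)/2) dt + (-3*B_t*t^4) dB_t.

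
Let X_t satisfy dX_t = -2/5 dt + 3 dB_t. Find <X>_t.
<X>_t = 9*t

For an Itô process dX_t = a(t) dt + b(t) dB_t, the quadratic variation is <X>_t = int_0^t b(s)^2 ds (the drift term does not contribute). Here b(s) = 3, so
  b(s)^2 = 9.
Integrating from 0 to t:
  <X>_t = int_0^t (9) ds = 9*t.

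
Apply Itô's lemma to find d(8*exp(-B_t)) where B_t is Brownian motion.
d(8*exp(-B_t)) = (4*exp(-B_t)) dt + (-8*exp(-B_t)) dB_t

Itô's formula for f(B_t) gives d f(B_t) = f'(B_t) dB_t + (1/2) f''(B_t) dt. Compute derivatives of f(x) = 8*exp(-x):
  f'(x)  = -8*exp(-x)
  f''(x) = 8*exp(-x)
Substitute x = B_t and multiply the f'' term by 1/2:
  drift     = (1/2) * (8*exp(-x)) evaluated at B_t = 4*exp(-B_t)
  diffusion = (-8*exp(-x)) evaluated at B_t = -8*exp(-B_t)
Therefore d(8*exp(-B_t)) = (4*exp(-B_t)) dt + (-8*exp(-B_t)) dB_t.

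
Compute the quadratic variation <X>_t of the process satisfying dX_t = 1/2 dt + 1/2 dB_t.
<X>_t = t/4

For an Itô process dX_t = a(t) dt + b(t) dB_t, the quadratic variation is <X>_t = int_0^t b(s)^2 ds (the drift term does not contribute). Here b(s) = 1/2, so
  b(s)^2 = 1/4.
Integrating from 0 to t:
  <X>_t = int_0^t (1/4) ds = t/4.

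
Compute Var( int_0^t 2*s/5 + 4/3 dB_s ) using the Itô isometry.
Var = 4*t*(3*t^2 + 30*t + 100)/225

The Itô integral of a deterministic integrand f(s) has mean 0 because each increment f(s) * (B_{s+ds} - B_s) has mean 0. By the Itô isometry:
  Var( int_0^t f(s) dB_s ) = E[ (int_0^t f(s) dB_s)^2 ] = int_0^t f(s)^2 ds.
Here f(s) = 2*s/5 + 4/3, so f(s)^2 = 4*(3*s + 10)^2/225. Integrate:
  int_0^t (4*(3*s + 10)^2/225) ds = 4*t*(3*t^2 + 30*t + 100)/225.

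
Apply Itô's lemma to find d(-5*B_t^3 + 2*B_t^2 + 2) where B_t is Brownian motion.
d(-5*B_t^3 + 2*B_t^2 + 2) = (2 - 15*B_t) dt + (B_t*(4 - 15*B_t)) dB_t

Itô's formula for f(B_t) gives d f(B_t) = f'(B_t) dB_t + (1/2) f''(B_t) dt. Compute derivatives of f(x) = -5*x^3 + 2*x^2 + 2:
  f'(x)  = x*(4 - 15*x)
  f''(x) = 4 - 30*x
Substitute x = B_t and multiply the f'' term by 1/2:
  drift     = (1/2) * (4 - 30*x) evaluated at B_t = 2 - 15*B_t
  diffusion = (x*(4 - 15*x)) evaluated at B_t = B_t*(4 - 15*B_t)
Therefore d(-5*B_t^3 + 2*B_t^2 + 2) = (2 - 15*B_t) dt + (B_t*(4 - 15*B_t)) dB_t.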